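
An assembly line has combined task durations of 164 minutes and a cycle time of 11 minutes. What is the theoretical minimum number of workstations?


Formula: N_min = ceil(Sum of Task Times / Cycle Time)
N_min = ceil(164 min / 11 min) = ceil(14.9091)
N_min = 15 stations

15


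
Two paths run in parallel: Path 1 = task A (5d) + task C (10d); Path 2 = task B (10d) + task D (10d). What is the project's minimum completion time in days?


Path 1 = 5 + 10 = 15 days
Path 2 = 10 + 10 = 20 days
Duration = max(15, 20) = 20 days

20 days


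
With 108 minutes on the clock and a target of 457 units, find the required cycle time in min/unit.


Formula: CT = Available Time / Number of Units
CT = 108 min / 457 units
CT = 0.24 min/unit

0.24 min/unit


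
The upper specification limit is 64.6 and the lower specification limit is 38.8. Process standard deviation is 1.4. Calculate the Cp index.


Cp = (64.6 - 38.8) / (6 * 1.4)

3.07


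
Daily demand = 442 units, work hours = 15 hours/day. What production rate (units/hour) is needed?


Formula: Production Rate = Daily Demand / Available Hours
Rate = 442 units/day / 15 hours/day
Rate = 29.5 units/hour

29.5 units/hour


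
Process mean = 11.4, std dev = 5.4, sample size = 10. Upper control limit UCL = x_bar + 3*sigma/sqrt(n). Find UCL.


UCL = 11.4 + 3 * 5.4 / sqrt(10)

16.52


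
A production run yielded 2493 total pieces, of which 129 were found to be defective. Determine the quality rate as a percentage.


Formula: Quality Rate = Good Pieces / Total Pieces * 100
Good pieces = 2493 - 129 = 2364
QR = 2364 / 2493 * 100 = 94.8%

94.8%


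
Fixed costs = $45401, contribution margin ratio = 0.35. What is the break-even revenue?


Formula: BER = Fixed Costs / Contribution Margin Ratio
BER = $45401 / 0.35
BER = $129717.14 (to the nearest cent)

$129717.14


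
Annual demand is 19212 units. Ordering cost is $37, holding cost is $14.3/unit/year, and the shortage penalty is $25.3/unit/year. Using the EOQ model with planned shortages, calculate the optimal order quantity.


Formula: EOQ* = sqrt(2DS/H) * sqrt((H+P)/P)
Base EOQ = sqrt(2*19212*37/14.3) = 315.31 units
Correction = sqrt((14.3+25.3)/25.3) = 1.25109
EOQ* = 315.31 * 1.25109 = 394.5 units

394.5 units


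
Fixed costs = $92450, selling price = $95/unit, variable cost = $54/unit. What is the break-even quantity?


Formula: BEQ = Fixed Costs / (Price - Variable Cost)
Contribution margin = $95 - $54 = $41/unit
BEQ = ceil($92450 / $41/unit) = ceil(2254.88) = 2255 units

2255 units


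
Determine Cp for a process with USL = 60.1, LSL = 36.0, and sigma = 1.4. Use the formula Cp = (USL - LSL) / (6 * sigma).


Cp = (60.1 - 36.0) / (6 * 1.4)

2.87


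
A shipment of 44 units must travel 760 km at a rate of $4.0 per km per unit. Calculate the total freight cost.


TC = dist * cost * units = 760 * 4.0 * 44 = $133760.00

$133760.00


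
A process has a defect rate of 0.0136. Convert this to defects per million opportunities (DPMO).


DPMO = defect_rate * 1000000 = 0.0136 * 1000000

13600


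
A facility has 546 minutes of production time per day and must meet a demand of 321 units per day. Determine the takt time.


Formula: Takt Time = Available Production Time / Customer Demand
Takt = 546 min/day / 321 units/day
Takt = 1.7 min/unit

1.7 min/unit


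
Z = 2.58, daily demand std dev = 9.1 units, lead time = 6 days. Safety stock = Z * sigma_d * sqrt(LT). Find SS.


Formula: SS = z * sigma_d * sqrt(LT)
sqrt(LT) = sqrt(6) = 2.4495
SS = 2.58 * 9.1 * 2.4495
SS = 57.5 units

57.5 units


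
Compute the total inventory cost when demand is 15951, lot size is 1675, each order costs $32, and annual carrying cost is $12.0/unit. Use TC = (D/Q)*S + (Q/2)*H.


TC = 15951/1675 * 32 + 1675/2 * 12.0

$10354.74


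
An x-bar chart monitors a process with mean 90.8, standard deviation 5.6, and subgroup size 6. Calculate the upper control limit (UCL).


UCL = 90.8 + 3 * 5.6 / sqrt(6)

97.66


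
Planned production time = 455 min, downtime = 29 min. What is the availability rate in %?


Formula: Availability = (Planned Time - Downtime) / Planned Time * 100
Uptime = 455 - 29 = 426 min
Availability = 426 / 455 * 100 = 93.6%

93.6%


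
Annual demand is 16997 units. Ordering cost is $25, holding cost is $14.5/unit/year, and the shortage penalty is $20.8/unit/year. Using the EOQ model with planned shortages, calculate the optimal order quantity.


Formula: EOQ* = sqrt(2DS/H) * sqrt((H+P)/P)
Base EOQ = sqrt(2*16997*25/14.5) = 242.1 units
Correction = sqrt((14.5+20.8)/20.8) = 1.30273
EOQ* = 242.1 * 1.30273 = 315.4 units

315.4 units


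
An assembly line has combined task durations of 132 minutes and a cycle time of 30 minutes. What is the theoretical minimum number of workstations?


Formula: N_min = ceil(Sum of Task Times / Cycle Time)
N_min = ceil(132 min / 30 min) = ceil(4.4)
N_min = 5 stations

5


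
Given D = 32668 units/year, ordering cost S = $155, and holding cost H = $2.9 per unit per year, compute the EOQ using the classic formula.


Formula: EOQ = sqrt(2 * D * S / H)
Numerator: 2 * 32668 * 155 = 10127080
2DS/H = 10127080 / 2.9 = 3492096.6
EOQ = sqrt(3492096.6) = 1868.7 units

1868.7 units


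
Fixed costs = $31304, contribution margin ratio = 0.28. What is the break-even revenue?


Formula: BER = Fixed Costs / Contribution Margin Ratio
BER = $31304 / 0.28
BER = $111800.00 (to the nearest cent)

$111800.00


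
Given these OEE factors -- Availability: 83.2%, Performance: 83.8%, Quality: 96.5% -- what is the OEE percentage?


Formula: OEE = Availability * Performance * Quality / 10000
A * P = 83.2% * 83.8% / 100 = 69.72%
OEE = 69.72% * 96.5% / 100 = 67.3%

67.3%


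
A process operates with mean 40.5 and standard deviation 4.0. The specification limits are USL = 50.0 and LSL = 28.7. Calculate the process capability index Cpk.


Cpu = (50.0 - 40.5) / (3 * 4.0) = 0.79
Cpl = (40.5 - 28.7) / (3 * 4.0) = 0.98
Cpk = min(0.79, 0.98) = 0.79

0.79


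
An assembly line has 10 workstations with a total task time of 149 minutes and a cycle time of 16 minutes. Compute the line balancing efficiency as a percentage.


Formula: Efficiency = Sum of Task Times / (N_stations * CT) * 100
Total station capacity = 10 stations * 16 min = 160 min
Efficiency = 149 / 160 * 100 = 93.1%

93.1%


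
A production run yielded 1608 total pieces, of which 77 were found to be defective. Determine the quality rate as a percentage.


Formula: Quality Rate = Good Pieces / Total Pieces * 100
Good pieces = 1608 - 77 = 1531
QR = 1531 / 1608 * 100 = 95.2%

95.2%


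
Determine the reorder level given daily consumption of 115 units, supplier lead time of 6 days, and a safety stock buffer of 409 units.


Formula: ROP = (Daily Demand * Lead Time) + Safety Stock
Demand during lead time = 115 * 6 = 690 units
ROP = 690 + 409 = 1099 units

1099 units


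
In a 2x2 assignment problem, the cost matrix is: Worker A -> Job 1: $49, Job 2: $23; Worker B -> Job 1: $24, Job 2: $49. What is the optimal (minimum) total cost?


Option 1: A->1 + B->2 = $49 + $49 = $98
Option 2: A->2 + B->1 = $23 + $24 = $47
Min cost = min($98, $47) = $47

$47


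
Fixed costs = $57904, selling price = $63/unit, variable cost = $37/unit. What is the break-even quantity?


Formula: BEQ = Fixed Costs / (Price - Variable Cost)
Contribution margin = $63 - $37 = $26/unit
BEQ = ceil($57904 / $26/unit) = ceil(2227.08) = 2228 units

2228 units


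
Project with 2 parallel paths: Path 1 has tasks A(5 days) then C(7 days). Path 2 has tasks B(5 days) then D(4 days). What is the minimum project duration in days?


Path 1 = 5 + 7 = 12 days
Path 2 = 5 + 4 = 9 days
Duration = max(12, 9) = 12 days

12 days


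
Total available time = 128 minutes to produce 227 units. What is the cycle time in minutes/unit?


Formula: CT = Available Time / Number of Units
CT = 128 min / 227 units
CT = 0.56 min/unit

0.56 min/unit


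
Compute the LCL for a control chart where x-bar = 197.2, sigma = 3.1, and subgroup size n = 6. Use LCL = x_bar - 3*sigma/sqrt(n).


LCL = 197.2 - 3 * 3.1 / sqrt(6)

193.4


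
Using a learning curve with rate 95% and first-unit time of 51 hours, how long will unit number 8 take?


Formula: T_n = T_1 * (learning_rate)^(log2(n)) where learning_rate = rate/100
Doublings = log2(8) = 3
T_n = 51 * 0.95^3
T_n = 51 * 0.8574 = 43.7 hours

43.7 hours


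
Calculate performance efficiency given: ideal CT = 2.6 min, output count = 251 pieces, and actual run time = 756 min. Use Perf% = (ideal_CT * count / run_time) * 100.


Formula: Performance = (Ideal CT * Total Count) / Run Time * 100
Ideal output time = 2.6 * 251 = 652.6 min
Performance = 652.6 / 756 * 100 = 86.3%

86.3%


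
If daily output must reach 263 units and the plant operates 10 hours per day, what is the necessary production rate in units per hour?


Formula: Production Rate = Daily Demand / Available Hours
Rate = 263 units/day / 10 hours/day
Rate = 26.3 units/hour

26.3 units/hour


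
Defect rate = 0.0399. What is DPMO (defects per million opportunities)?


DPMO = defect_rate * 1000000 = 0.0399 * 1000000

39900


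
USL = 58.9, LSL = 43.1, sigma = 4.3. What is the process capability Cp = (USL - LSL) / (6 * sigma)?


Cp = (58.9 - 43.1) / (6 * 4.3)

0.61


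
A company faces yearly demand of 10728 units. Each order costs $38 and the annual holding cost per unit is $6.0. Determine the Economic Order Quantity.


Formula: EOQ = sqrt(2 * D * S / H)
Numerator: 2 * 10728 * 38 = 815328
2DS/H = 815328 / 6.0 = 135888.0
EOQ = sqrt(135888.0) = 368.6 units

368.6 units


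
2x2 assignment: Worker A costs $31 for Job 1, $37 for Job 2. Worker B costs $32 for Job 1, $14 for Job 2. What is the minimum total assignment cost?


Option 1: A->1 + B->2 = $31 + $14 = $45
Option 2: A->2 + B->1 = $37 + $32 = $69
Min cost = min($45, $69) = $45

$45


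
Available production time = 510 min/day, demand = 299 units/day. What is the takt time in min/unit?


Formula: Takt Time = Available Production Time / Customer Demand
Takt = 510 min/day / 299 units/day
Takt = 1.71 min/unit

1.71 min/unit


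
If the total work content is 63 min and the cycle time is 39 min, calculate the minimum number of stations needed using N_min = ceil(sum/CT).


Formula: N_min = ceil(Sum of Task Times / Cycle Time)
N_min = ceil(63 min / 39 min) = ceil(1.6154)
N_min = 2 stations

2


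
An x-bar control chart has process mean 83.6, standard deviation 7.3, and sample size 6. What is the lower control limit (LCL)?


LCL = 83.6 - 3 * 7.3 / sqrt(6)

74.66


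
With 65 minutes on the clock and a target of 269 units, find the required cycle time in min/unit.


Formula: CT = Available Time / Number of Units
CT = 65 min / 269 units
CT = 0.24 min/unit

0.24 min/unit


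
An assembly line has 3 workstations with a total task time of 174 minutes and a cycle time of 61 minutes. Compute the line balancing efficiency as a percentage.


Formula: Efficiency = Sum of Task Times / (N_stations * CT) * 100
Total station capacity = 3 stations * 61 min = 183 min
Efficiency = 174 / 183 * 100 = 95.1%

95.1%


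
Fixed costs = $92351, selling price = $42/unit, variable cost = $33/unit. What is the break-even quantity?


Formula: BEQ = Fixed Costs / (Price - Variable Cost)
Contribution margin = $42 - $33 = $9/unit
BEQ = ceil($92351 / $9/unit) = ceil(10261.22) = 10262 units

10262 units


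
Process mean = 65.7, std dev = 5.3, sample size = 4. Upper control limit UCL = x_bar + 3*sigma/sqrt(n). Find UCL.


UCL = 65.7 + 3 * 5.3 / sqrt(4)

73.65


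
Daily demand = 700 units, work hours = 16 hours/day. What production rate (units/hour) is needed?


Formula: Production Rate = Daily Demand / Available Hours
Rate = 700 units/day / 16 hours/day
Rate = 43.8 units/hour

43.8 units/hour


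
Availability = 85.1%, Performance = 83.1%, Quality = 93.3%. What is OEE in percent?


Formula: OEE = Availability * Performance * Quality / 10000
A * P = 85.1% * 83.1% / 100 = 70.72%
OEE = 70.72% * 93.3% / 100 = 66.0%

66.0%


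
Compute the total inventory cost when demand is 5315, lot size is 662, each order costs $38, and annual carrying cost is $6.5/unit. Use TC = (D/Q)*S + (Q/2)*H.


TC = 5315/662 * 38 + 662/2 * 6.5

$2456.59


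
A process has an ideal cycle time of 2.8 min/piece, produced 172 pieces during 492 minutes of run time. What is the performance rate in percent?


Formula: Performance = (Ideal CT * Total Count) / Run Time * 100
Ideal output time = 2.8 * 172 = 481.6 min
Performance = 481.6 / 492 * 100 = 97.9%

97.9%


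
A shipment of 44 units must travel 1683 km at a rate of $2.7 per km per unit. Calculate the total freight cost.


TC = dist * cost * units = 1683 * 2.7 * 44 = $199940.40

$199940.40


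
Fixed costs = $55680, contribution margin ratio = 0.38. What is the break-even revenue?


Formula: BER = Fixed Costs / Contribution Margin Ratio
BER = $55680 / 0.38
BER = $146526.32 (to the nearest cent)

$146526.32


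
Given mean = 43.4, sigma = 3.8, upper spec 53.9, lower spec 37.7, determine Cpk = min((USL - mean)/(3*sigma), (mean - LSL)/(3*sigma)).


Cpu = (53.9 - 43.4) / (3 * 3.8) = 0.92
Cpl = (43.4 - 37.7) / (3 * 3.8) = 0.5
Cpk = min(0.92, 0.5) = 0.5

0.5


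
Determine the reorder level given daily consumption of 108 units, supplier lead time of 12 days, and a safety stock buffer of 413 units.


Formula: ROP = (Daily Demand * Lead Time) + Safety Stock
Demand during lead time = 108 * 12 = 1296 units
ROP = 1296 + 413 = 1709 units

1709 units


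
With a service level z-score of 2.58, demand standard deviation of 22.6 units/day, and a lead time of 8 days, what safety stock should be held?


Formula: SS = z * sigma_d * sqrt(LT)
sqrt(LT) = sqrt(8) = 2.8284
SS = 2.58 * 22.6 * 2.8284
SS = 164.9 units

164.9 units


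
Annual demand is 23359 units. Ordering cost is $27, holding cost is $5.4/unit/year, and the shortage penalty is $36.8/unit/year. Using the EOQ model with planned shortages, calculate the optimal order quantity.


Formula: EOQ* = sqrt(2DS/H) * sqrt((H+P)/P)
Base EOQ = sqrt(2*23359*27/5.4) = 483.31 units
Correction = sqrt((5.4+36.8)/36.8) = 1.07086
EOQ* = 483.31 * 1.07086 = 517.6 units

517.6 units


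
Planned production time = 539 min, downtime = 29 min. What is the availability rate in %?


Formula: Availability = (Planned Time - Downtime) / Planned Time * 100
Uptime = 539 - 29 = 510 min
Availability = 510 / 539 * 100 = 94.6%

94.6%


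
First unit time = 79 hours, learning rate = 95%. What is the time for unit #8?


Formula: T_n = T_1 * (learning_rate)^(log2(n)) where learning_rate = rate/100
Doublings = log2(8) = 3
T_n = 79 * 0.95^3
T_n = 79 * 0.8574 = 67.7 hours

67.7 hours


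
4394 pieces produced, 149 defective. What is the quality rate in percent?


Formula: Quality Rate = Good Pieces / Total Pieces * 100
Good pieces = 4394 - 149 = 4245
QR = 4245 / 4394 * 100 = 96.6%

96.6%


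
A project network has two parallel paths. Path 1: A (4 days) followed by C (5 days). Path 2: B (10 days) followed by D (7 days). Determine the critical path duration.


Path 1 = 4 + 5 = 9 days
Path 2 = 10 + 7 = 17 days
Duration = max(9, 17) = 17 days

17 days


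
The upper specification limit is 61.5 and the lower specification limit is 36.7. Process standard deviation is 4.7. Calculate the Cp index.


Cp = (61.5 - 36.7) / (6 * 4.7)

0.88


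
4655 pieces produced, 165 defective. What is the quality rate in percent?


Formula: Quality Rate = Good Pieces / Total Pieces * 100
Good pieces = 4655 - 165 = 4490
QR = 4490 / 4655 * 100 = 96.5%

96.5%


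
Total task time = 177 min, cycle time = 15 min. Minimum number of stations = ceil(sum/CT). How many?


Formula: N_min = ceil(Sum of Task Times / Cycle Time)
N_min = ceil(177 min / 15 min) = ceil(11.8)
N_min = 12 stations

12


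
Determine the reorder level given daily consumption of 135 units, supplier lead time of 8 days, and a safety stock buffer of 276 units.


Formula: ROP = (Daily Demand * Lead Time) + Safety Stock
Demand during lead time = 135 * 8 = 1080 units
ROP = 1080 + 276 = 1356 units

1356 units


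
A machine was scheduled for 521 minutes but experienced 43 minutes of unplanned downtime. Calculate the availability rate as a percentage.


Formula: Availability = (Planned Time - Downtime) / Planned Time * 100
Uptime = 521 - 43 = 478 min
Availability = 478 / 521 * 100 = 91.7%

91.7%


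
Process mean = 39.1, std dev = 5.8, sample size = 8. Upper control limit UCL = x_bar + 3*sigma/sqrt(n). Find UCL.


UCL = 39.1 + 3 * 5.8 / sqrt(8)

45.25


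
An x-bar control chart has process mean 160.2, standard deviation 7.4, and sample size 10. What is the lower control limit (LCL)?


LCL = 160.2 - 3 * 7.4 / sqrt(10)

153.18


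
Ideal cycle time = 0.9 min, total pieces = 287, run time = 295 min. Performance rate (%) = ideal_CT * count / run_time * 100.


Formula: Performance = (Ideal CT * Total Count) / Run Time * 100
Ideal output time = 0.9 * 287 = 258.3 min
Performance = 258.3 / 295 * 100 = 87.6%

87.6%


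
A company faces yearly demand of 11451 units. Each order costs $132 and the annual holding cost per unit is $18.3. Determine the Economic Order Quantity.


Formula: EOQ = sqrt(2 * D * S / H)
Numerator: 2 * 11451 * 132 = 3023064
2DS/H = 3023064 / 18.3 = 165194.8
EOQ = sqrt(165194.8) = 406.4 units

406.4 units


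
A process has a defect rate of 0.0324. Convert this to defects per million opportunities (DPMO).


DPMO = defect_rate * 1000000 = 0.0324 * 1000000

32400


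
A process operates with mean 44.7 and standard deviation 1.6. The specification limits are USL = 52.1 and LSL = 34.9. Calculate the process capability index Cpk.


Cpu = (52.1 - 44.7) / (3 * 1.6) = 1.54
Cpl = (44.7 - 34.9) / (3 * 1.6) = 2.04
Cpk = min(1.54, 2.04) = 1.54

1.54


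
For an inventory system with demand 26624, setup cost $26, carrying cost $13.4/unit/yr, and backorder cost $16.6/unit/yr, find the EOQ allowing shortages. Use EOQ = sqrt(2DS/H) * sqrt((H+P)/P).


Formula: EOQ* = sqrt(2DS/H) * sqrt((H+P)/P)
Base EOQ = sqrt(2*26624*26/13.4) = 321.43 units
Correction = sqrt((13.4+16.6)/16.6) = 1.34433
EOQ* = 321.43 * 1.34433 = 432.1 units

432.1 units


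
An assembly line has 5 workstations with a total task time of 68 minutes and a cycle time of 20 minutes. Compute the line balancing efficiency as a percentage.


Formula: Efficiency = Sum of Task Times / (N_stations * CT) * 100
Total station capacity = 5 stations * 20 min = 100 min
Efficiency = 68 / 100 * 100 = 68.0%

68.0%


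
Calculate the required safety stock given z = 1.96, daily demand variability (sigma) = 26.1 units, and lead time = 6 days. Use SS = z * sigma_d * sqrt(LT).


Formula: SS = z * sigma_d * sqrt(LT)
sqrt(LT) = sqrt(6) = 2.4495
SS = 1.96 * 26.1 * 2.4495
SS = 125.3 units

125.3 units


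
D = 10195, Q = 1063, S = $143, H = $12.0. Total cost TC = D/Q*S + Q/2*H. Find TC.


TC = 10195/1063 * 143 + 1063/2 * 12.0

$7749.48


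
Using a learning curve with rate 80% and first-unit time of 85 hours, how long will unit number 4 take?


Formula: T_n = T_1 * (learning_rate)^(log2(n)) where learning_rate = rate/100
Doublings = log2(4) = 2
T_n = 85 * 0.8^2
T_n = 85 * 0.64 = 54.4 hours

54.4 hours


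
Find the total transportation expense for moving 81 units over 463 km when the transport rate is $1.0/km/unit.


TC = dist * cost * units = 463 * 1.0 * 81 = $37503.00

$37503.00


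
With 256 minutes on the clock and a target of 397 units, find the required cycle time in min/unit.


Formula: CT = Available Time / Number of Units
CT = 256 min / 397 units
CT = 0.64 min/unit

0.64 min/unit


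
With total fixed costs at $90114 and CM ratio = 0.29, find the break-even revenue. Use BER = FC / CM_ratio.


Formula: BER = Fixed Costs / Contribution Margin Ratio
BER = $90114 / 0.29
BER = $310737.93 (to the nearest cent)

$310737.93


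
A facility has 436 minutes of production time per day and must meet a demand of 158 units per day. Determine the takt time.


Formula: Takt Time = Available Production Time / Customer Demand
Takt = 436 min/day / 158 units/day
Takt = 2.76 min/unit

2.76 min/unit


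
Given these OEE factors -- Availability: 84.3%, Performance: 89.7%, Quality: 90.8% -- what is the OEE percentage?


Formula: OEE = Availability * Performance * Quality / 10000
A * P = 84.3% * 89.7% / 100 = 75.62%
OEE = 75.62% * 90.8% / 100 = 68.7%

68.7%


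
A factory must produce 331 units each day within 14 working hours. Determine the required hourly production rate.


Formula: Production Rate = Daily Demand / Available Hours
Rate = 331 units/day / 14 hours/day
Rate = 23.6 units/hour

23.6 units/hour


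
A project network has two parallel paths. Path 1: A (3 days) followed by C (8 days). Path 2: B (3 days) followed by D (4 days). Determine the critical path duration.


Path 1 = 3 + 8 = 11 days
Path 2 = 3 + 4 = 7 days
Duration = max(11, 7) = 11 days

11 days


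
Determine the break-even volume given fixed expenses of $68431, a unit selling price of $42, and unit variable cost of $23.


Formula: BEQ = Fixed Costs / (Price - Variable Cost)
Contribution margin = $42 - $23 = $19/unit
BEQ = ceil($68431 / $19/unit) = ceil(3601.63) = 3602 units

3602 units


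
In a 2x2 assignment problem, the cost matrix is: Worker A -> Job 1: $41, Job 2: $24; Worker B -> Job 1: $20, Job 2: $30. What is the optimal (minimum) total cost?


Option 1: A->1 + B->2 = $41 + $30 = $71
Option 2: A->2 + B->1 = $24 + $20 = $44
Min cost = min($71, $44) = $44

$44


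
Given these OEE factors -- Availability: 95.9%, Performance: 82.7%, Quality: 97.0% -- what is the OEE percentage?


Formula: OEE = Availability * Performance * Quality / 10000
A * P = 95.9% * 82.7% / 100 = 79.31%
OEE = 79.31% * 97.0% / 100 = 76.9%

76.9%


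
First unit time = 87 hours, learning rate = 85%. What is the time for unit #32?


Formula: T_n = T_1 * (learning_rate)^(log2(n)) where learning_rate = rate/100
Doublings = log2(32) = 5
T_n = 87 * 0.85^5
T_n = 87 * 0.4437 = 38.6 hours

38.6 hours


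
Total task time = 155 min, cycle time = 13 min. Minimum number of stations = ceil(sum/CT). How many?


Formula: N_min = ceil(Sum of Task Times / Cycle Time)
N_min = ceil(155 min / 13 min) = ceil(11.9231)
N_min = 12 stations

12


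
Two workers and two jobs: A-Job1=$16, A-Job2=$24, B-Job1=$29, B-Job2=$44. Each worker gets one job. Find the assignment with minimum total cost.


Option 1: A->1 + B->2 = $16 + $44 = $60
Option 2: A->2 + B->1 = $24 + $29 = $53
Min cost = min($60, $53) = $53

$53


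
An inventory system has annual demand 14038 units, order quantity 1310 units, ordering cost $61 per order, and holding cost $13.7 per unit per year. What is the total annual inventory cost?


TC = 14038/1310 * 61 + 1310/2 * 13.7

$9627.18


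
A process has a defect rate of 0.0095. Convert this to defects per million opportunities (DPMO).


DPMO = defect_rate * 1000000 = 0.0095 * 1000000

9500


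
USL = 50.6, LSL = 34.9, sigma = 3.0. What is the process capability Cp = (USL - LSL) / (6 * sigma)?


Cp = (50.6 - 34.9) / (6 * 3.0)

0.87


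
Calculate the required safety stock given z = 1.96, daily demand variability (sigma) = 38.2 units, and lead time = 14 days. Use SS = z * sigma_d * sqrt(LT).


Formula: SS = z * sigma_d * sqrt(LT)
sqrt(LT) = sqrt(14) = 3.7417
SS = 1.96 * 38.2 * 3.7417
SS = 280.1 units

280.1 units


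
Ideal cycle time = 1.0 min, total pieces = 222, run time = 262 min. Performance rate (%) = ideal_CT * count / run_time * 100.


Formula: Performance = (Ideal CT * Total Count) / Run Time * 100
Ideal output time = 1.0 * 222 = 222.0 min
Performance = 222.0 / 262 * 100 = 84.7%

84.7%


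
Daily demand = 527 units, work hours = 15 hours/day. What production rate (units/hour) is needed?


Formula: Production Rate = Daily Demand / Available Hours
Rate = 527 units/day / 15 hours/day
Rate = 35.1 units/hour

35.1 units/hour


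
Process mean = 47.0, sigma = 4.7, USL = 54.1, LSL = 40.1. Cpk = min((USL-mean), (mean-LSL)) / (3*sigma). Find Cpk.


Cpu = (54.1 - 47.0) / (3 * 4.7) = 0.5
Cpl = (47.0 - 40.1) / (3 * 4.7) = 0.49
Cpk = min(0.5, 0.49) = 0.49

0.49


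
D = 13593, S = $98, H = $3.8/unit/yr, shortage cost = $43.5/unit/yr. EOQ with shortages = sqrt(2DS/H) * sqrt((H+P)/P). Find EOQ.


Formula: EOQ* = sqrt(2DS/H) * sqrt((H+P)/P)
Base EOQ = sqrt(2*13593*98/3.8) = 837.32 units
Correction = sqrt((3.8+43.5)/43.5) = 1.04276
EOQ* = 837.32 * 1.04276 = 873.1 units

873.1 units


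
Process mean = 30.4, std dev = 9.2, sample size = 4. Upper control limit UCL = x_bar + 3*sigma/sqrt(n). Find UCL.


UCL = 30.4 + 3 * 9.2 / sqrt(4)

44.2


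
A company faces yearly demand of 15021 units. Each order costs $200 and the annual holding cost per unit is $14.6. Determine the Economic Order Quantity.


Formula: EOQ = sqrt(2 * D * S / H)
Numerator: 2 * 15021 * 200 = 6008400
2DS/H = 6008400 / 14.6 = 411534.2
EOQ = sqrt(411534.2) = 641.5 units

641.5 units


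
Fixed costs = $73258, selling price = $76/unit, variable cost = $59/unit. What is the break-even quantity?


Formula: BEQ = Fixed Costs / (Price - Variable Cost)
Contribution margin = $76 - $59 = $17/unit
BEQ = ceil($73258 / $17/unit) = ceil(4309.29) = 4310 units

4310 units


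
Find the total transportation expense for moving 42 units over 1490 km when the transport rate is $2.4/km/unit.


TC = dist * cost * units = 1490 * 2.4 * 42 = $150192.00

$150192.00


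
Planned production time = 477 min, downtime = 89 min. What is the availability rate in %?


Formula: Availability = (Planned Time - Downtime) / Planned Time * 100
Uptime = 477 - 89 = 388 min
Availability = 388 / 477 * 100 = 81.3%

81.3%


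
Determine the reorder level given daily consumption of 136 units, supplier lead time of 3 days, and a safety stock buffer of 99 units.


Formula: ROP = (Daily Demand * Lead Time) + Safety Stock
Demand during lead time = 136 * 3 = 408 units
ROP = 408 + 99 = 507 units

507 units


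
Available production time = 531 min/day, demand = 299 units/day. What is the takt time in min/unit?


Formula: Takt Time = Available Production Time / Customer Demand
Takt = 531 min/day / 299 units/day
Takt = 1.78 min/unit

1.78 min/unit


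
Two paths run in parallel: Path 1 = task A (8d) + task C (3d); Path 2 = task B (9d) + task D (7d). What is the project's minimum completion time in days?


Path 1 = 8 + 3 = 11 days
Path 2 = 9 + 7 = 16 days
Duration = max(11, 16) = 16 days

16 days


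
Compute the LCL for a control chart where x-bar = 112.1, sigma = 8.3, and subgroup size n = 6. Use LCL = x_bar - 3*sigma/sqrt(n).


LCL = 112.1 - 3 * 8.3 / sqrt(6)

101.93


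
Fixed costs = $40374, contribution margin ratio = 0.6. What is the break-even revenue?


Formula: BER = Fixed Costs / Contribution Margin Ratio
BER = $40374 / 0.6
BER = $67290.00 (to the nearest cent)

$67290.00


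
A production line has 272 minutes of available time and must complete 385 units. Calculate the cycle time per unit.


Formula: CT = Available Time / Number of Units
CT = 272 min / 385 units
CT = 0.71 min/unit

0.71 min/unit


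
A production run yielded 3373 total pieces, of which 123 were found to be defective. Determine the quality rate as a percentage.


Formula: Quality Rate = Good Pieces / Total Pieces * 100
Good pieces = 3373 - 123 = 3250
QR = 3250 / 3373 * 100 = 96.4%

96.4%


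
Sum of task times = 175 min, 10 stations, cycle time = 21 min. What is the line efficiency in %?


Formula: Efficiency = Sum of Task Times / (N_stations * CT) * 100
Total station capacity = 10 stations * 21 min = 210 min
Efficiency = 175 / 210 * 100 = 83.3%

83.3%


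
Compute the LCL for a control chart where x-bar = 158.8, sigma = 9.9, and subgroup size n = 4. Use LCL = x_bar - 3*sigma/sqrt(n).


LCL = 158.8 - 3 * 9.9 / sqrt(4)

143.95


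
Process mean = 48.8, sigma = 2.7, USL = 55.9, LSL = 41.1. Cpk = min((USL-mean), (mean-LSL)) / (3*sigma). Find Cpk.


Cpu = (55.9 - 48.8) / (3 * 2.7) = 0.88
Cpl = (48.8 - 41.1) / (3 * 2.7) = 0.95
Cpk = min(0.88, 0.95) = 0.88

0.88


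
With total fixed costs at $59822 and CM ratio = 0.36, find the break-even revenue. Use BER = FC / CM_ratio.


Formula: BER = Fixed Costs / Contribution Margin Ratio
BER = $59822 / 0.36
BER = $166172.22 (to the nearest cent)

$166172.22


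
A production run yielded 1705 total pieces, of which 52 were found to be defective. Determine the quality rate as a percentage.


Formula: Quality Rate = Good Pieces / Total Pieces * 100
Good pieces = 1705 - 52 = 1653
QR = 1653 / 1705 * 100 = 97.0%

97.0%


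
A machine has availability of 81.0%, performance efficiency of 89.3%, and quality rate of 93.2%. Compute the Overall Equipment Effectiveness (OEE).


Formula: OEE = Availability * Performance * Quality / 10000
A * P = 81.0% * 89.3% / 100 = 72.33%
OEE = 72.33% * 93.2% / 100 = 67.4%

67.4%


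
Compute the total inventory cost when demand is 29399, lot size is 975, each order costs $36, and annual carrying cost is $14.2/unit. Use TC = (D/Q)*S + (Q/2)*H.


TC = 29399/975 * 36 + 975/2 * 14.2

$8008.00


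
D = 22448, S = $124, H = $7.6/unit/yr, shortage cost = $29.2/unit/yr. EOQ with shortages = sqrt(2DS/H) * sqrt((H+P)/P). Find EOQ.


Formula: EOQ* = sqrt(2DS/H) * sqrt((H+P)/P)
Base EOQ = sqrt(2*22448*124/7.6) = 855.87 units
Correction = sqrt((7.6+29.2)/29.2) = 1.12262
EOQ* = 855.87 * 1.12262 = 960.8 units

960.8 units


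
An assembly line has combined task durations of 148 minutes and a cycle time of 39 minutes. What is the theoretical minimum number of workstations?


Formula: N_min = ceil(Sum of Task Times / Cycle Time)
N_min = ceil(148 min / 39 min) = ceil(3.7949)
N_min = 4 stations

4


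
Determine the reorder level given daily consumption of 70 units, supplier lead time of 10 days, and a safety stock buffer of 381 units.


Formula: ROP = (Daily Demand * Lead Time) + Safety Stock
Demand during lead time = 70 * 10 = 700 units
ROP = 700 + 381 = 1081 units

1081 units


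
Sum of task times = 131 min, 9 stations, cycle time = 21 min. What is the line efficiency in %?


Formula: Efficiency = Sum of Task Times / (N_stations * CT) * 100
Total station capacity = 9 stations * 21 min = 189 min
Efficiency = 131 / 189 * 100 = 69.3%

69.3%


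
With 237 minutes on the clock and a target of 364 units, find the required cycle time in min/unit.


Formula: CT = Available Time / Number of Units
CT = 237 min / 364 units
CT = 0.65 min/unit

0.65 min/unit


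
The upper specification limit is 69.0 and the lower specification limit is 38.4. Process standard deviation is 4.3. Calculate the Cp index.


Cp = (69.0 - 38.4) / (6 * 4.3)

1.19


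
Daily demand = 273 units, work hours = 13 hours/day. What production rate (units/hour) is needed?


Formula: Production Rate = Daily Demand / Available Hours
Rate = 273 units/day / 13 hours/day
Rate = 21.0 units/hour

21.0 units/hour


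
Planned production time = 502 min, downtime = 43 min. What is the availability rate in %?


Formula: Availability = (Planned Time - Downtime) / Planned Time * 100
Uptime = 502 - 43 = 459 min
Availability = 459 / 502 * 100 = 91.4%

91.4%


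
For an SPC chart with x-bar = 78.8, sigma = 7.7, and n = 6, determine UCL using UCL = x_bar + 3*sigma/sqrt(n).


UCL = 78.8 + 3 * 7.7 / sqrt(6)

88.23


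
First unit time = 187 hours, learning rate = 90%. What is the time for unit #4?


Formula: T_n = T_1 * (learning_rate)^(log2(n)) where learning_rate = rate/100
Doublings = log2(4) = 2
T_n = 187 * 0.9^2
T_n = 187 * 0.81 = 151.5 hours

151.5 hours


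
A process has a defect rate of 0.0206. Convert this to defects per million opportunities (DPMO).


DPMO = defect_rate * 1000000 = 0.0206 * 1000000

20600


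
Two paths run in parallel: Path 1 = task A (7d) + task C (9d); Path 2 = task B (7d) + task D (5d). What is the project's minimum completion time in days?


Path 1 = 7 + 9 = 16 days
Path 2 = 7 + 5 = 12 days
Duration = max(16, 12) = 16 days

16 days


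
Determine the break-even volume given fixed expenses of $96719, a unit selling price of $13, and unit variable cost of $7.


Formula: BEQ = Fixed Costs / (Price - Variable Cost)
Contribution margin = $13 - $7 = $6/unit
BEQ = ceil($96719 / $6/unit) = ceil(16119.83) = 16120 units

16120 units


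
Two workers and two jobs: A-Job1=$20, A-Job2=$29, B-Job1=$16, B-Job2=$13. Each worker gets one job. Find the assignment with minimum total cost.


Option 1: A->1 + B->2 = $20 + $13 = $33
Option 2: A->2 + B->1 = $29 + $16 = $45
Min cost = min($33, $45) = $33

$33


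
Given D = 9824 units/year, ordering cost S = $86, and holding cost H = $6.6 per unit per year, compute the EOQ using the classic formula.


Formula: EOQ = sqrt(2 * D * S / H)
Numerator: 2 * 9824 * 86 = 1689728
2DS/H = 1689728 / 6.6 = 256019.4
EOQ = sqrt(256019.4) = 506.0 units

506.0 units


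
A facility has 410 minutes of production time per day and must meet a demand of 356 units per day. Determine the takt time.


Formula: Takt Time = Available Production Time / Customer Demand
Takt = 410 min/day / 356 units/day
Takt = 1.15 min/unit

1.15 min/unit


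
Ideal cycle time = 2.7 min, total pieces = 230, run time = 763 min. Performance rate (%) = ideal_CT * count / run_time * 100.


Formula: Performance = (Ideal CT * Total Count) / Run Time * 100
Ideal output time = 2.7 * 230 = 621.0 min
Performance = 621.0 / 763 * 100 = 81.4%

81.4%


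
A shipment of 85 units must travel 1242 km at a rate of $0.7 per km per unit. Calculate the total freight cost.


TC = dist * cost * units = 1242 * 0.7 * 85 = $73899.00

$73899.00


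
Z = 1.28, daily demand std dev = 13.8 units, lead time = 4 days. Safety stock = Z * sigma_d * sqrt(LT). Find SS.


Formula: SS = z * sigma_d * sqrt(LT)
sqrt(LT) = sqrt(4) = 2.0
SS = 1.28 * 13.8 * 2.0
SS = 35.3 units

35.3 units


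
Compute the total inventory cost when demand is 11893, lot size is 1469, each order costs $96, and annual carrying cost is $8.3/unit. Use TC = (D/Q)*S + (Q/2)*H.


TC = 11893/1469 * 96 + 1469/2 * 8.3

$6873.56


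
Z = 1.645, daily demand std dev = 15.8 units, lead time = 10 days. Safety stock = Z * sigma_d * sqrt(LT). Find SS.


Formula: SS = z * sigma_d * sqrt(LT)
sqrt(LT) = sqrt(10) = 3.1623
SS = 1.645 * 15.8 * 3.1623
SS = 82.2 units

82.2 units


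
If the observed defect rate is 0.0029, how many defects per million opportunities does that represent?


DPMO = defect_rate * 1000000 = 0.0029 * 1000000

2900


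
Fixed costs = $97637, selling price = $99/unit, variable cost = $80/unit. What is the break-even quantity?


Formula: BEQ = Fixed Costs / (Price - Variable Cost)
Contribution margin = $99 - $80 = $19/unit
BEQ = ceil($97637 / $19/unit) = ceil(5138.79) = 5139 units

5139 units


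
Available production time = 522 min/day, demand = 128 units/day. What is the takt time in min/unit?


Formula: Takt Time = Available Production Time / Customer Demand
Takt = 522 min/day / 128 units/day
Takt = 4.08 min/unit

4.08 min/unit


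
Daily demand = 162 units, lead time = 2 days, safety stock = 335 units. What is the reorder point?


Formula: ROP = (Daily Demand * Lead Time) + Safety Stock
Demand during lead time = 162 * 2 = 324 units
ROP = 324 + 335 = 659 units

659 units


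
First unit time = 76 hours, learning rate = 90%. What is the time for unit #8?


Formula: T_n = T_1 * (learning_rate)^(log2(n)) where learning_rate = rate/100
Doublings = log2(8) = 3
T_n = 76 * 0.9^3
T_n = 76 * 0.729 = 55.4 hours

55.4 hours


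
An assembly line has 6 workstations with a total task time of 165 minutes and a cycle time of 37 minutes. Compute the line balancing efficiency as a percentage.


Formula: Efficiency = Sum of Task Times / (N_stations * CT) * 100
Total station capacity = 6 stations * 37 min = 222 min
Efficiency = 165 / 222 * 100 = 74.3%

74.3%


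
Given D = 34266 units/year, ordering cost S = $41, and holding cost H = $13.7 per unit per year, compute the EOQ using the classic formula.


Formula: EOQ = sqrt(2 * D * S / H)
Numerator: 2 * 34266 * 41 = 2809812
2DS/H = 2809812 / 13.7 = 205095.8
EOQ = sqrt(205095.8) = 452.9 units

452.9 units


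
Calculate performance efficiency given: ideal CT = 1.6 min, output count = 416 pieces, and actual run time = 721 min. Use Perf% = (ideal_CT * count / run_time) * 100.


Formula: Performance = (Ideal CT * Total Count) / Run Time * 100
Ideal output time = 1.6 * 416 = 665.6 min
Performance = 665.6 / 721 * 100 = 92.3%

92.3%


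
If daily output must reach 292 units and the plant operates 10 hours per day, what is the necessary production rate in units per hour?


Formula: Production Rate = Daily Demand / Available Hours
Rate = 292 units/day / 10 hours/day
Rate = 29.2 units/hour

29.2 units/hour


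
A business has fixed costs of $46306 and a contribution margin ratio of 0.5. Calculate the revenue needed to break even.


Formula: BER = Fixed Costs / Contribution Margin Ratio
BER = $46306 / 0.5
BER = $92612.00 (to the nearest cent)

$92612.00


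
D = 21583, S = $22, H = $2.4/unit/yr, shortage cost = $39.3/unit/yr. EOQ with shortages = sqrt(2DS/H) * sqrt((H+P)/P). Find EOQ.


Formula: EOQ* = sqrt(2DS/H) * sqrt((H+P)/P)
Base EOQ = sqrt(2*21583*22/2.4) = 629.04 units
Correction = sqrt((2.4+39.3)/39.3) = 1.03008
EOQ* = 629.04 * 1.03008 = 648.0 units

648.0 units


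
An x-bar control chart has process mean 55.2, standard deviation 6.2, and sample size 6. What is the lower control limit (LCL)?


LCL = 55.2 - 3 * 6.2 / sqrt(6)

47.61


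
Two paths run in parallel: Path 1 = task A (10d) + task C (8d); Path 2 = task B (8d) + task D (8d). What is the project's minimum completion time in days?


Path 1 = 10 + 8 = 18 days
Path 2 = 8 + 8 = 16 days
Duration = max(18, 16) = 18 days

18 days


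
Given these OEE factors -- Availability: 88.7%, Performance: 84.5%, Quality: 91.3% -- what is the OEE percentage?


Formula: OEE = Availability * Performance * Quality / 10000
A * P = 88.7% * 84.5% / 100 = 74.95%
OEE = 74.95% * 91.3% / 100 = 68.4%

68.4%


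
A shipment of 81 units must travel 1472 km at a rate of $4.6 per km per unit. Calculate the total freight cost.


TC = dist * cost * units = 1472 * 4.6 * 81 = $548467.20

$548467.20


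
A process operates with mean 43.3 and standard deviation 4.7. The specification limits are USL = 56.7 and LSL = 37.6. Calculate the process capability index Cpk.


Cpu = (56.7 - 43.3) / (3 * 4.7) = 0.95
Cpl = (43.3 - 37.6) / (3 * 4.7) = 0.4
Cpk = min(0.95, 0.4) = 0.4

0.4


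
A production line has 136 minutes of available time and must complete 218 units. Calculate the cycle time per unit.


Formula: CT = Available Time / Number of Units
CT = 136 min / 218 units
CT = 0.62 min/unit

0.62 min/unit


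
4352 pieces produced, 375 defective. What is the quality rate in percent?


Formula: Quality Rate = Good Pieces / Total Pieces * 100
Good pieces = 4352 - 375 = 3977
QR = 3977 / 4352 * 100 = 91.4%

91.4%


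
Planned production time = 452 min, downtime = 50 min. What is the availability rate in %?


Formula: Availability = (Planned Time - Downtime) / Planned Time * 100
Uptime = 452 - 50 = 402 min
Availability = 402 / 452 * 100 = 88.9%

88.9%


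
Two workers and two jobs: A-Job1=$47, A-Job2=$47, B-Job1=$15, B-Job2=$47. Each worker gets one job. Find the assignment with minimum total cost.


Option 1: A->1 + B->2 = $47 + $47 = $94
Option 2: A->2 + B->1 = $47 + $15 = $62
Min cost = min($94, $62) = $62

$62
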